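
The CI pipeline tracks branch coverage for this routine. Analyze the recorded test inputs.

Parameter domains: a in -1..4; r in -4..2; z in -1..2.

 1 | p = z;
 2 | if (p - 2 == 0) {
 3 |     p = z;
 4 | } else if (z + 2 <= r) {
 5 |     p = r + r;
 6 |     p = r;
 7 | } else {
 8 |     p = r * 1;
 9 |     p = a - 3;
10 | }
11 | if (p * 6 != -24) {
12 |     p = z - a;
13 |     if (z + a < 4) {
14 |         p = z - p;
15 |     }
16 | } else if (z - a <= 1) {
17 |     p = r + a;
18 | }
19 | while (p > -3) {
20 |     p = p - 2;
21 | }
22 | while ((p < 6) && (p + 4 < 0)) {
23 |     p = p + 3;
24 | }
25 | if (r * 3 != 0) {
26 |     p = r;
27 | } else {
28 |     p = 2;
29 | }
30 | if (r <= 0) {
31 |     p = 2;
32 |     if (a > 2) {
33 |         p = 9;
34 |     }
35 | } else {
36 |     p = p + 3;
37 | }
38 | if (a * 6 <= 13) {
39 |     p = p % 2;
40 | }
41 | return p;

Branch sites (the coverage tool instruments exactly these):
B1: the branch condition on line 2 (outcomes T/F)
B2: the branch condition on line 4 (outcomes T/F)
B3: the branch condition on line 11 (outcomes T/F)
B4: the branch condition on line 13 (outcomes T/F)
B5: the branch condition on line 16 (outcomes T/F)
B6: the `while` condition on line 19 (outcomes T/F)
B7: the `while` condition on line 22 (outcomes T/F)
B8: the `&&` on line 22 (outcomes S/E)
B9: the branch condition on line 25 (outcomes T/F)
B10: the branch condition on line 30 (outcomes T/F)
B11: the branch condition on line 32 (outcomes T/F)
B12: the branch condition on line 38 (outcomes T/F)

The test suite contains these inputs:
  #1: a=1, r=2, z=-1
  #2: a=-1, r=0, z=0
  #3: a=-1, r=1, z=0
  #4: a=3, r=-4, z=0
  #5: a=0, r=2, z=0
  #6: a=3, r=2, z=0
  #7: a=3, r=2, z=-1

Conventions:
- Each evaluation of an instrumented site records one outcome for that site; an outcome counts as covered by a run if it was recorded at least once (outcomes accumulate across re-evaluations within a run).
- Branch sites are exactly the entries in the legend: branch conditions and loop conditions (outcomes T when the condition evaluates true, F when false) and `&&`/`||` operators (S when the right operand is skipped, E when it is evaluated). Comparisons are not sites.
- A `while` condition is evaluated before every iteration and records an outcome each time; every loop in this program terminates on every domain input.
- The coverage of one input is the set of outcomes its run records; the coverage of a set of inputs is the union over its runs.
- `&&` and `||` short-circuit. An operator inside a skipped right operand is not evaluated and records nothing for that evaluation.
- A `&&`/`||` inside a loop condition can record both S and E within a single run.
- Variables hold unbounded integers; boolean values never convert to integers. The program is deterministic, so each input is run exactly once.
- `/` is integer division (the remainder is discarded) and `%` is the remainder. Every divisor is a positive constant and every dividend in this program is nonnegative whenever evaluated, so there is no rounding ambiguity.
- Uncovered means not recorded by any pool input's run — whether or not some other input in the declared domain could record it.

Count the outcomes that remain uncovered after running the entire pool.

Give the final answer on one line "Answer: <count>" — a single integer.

#1 (a=1, r=2, z=-1) -> B1->F, B2->T, B3->T, B4->T, B6->T, B6->T, B6->F, B8->E, B7->F, B9->T, B10->F, B12->T; covered: B1=F, B2=T, B3=T, B4=T, B6=T, B6=F, B7=F, B8=E, B9=T, B10=F, B12=T
#2 (a=-1, r=0, z=0) -> B1->F, B2->F, B3->F, B5->T, B6->T, B6->F, B8->E, B7->F, B9->F, B10->T, B11->F, B12->T; covered: B1=F, B2=F, B3=F, B5=T, B6=T, B6=F, B7=F, B8=E, B9=F, B10=T, B11=F, B12=T
#3 (a=-1, r=1, z=0) -> B1->F, B2->F, B3->F, B5->T, B6->T, B6->T, B6->F, B8->E, B7->F, B9->T, B10->F, B12->T; covered: B1=F, B2=F, B3=F, B5=T, B6=T, B6=F, B7=F, B8=E, B9=T, B10=F, B12=T
#4 (a=3, r=-4, z=0) -> B1->F, B2->F, B3->T, B4->T, B6->T, B6->T, B6->T, B6->F, B8->E, B7->F, B9->T, B10->T, B11->T, B12->F; covered: B1=F, B2=F, B3=T, B4=T, B6=T, B6=F, B7=F, B8=E, B9=T, B10=T, B11=T, B12=F
#5 (a=0, r=2, z=0) -> B1->F, B2->T, B3->T, B4->T, B6->T, B6->T, B6->F, B8->E, B7->F, B9->T, B10->F, B12->T; covered: B1=F, B2=T, B3=T, B4=T, B6=T, B6=F, B7=F, B8=E, B9=T, B10=F, B12=T
#6 (a=3, r=2, z=0) -> B1->F, B2->T, B3->T, B4->T, B6->T, B6->T, B6->T, B6->F, B8->E, B7->F, B9->T, B10->F, B12->F; covered: B1=F, B2=T, B3=T, B4=T, B6=T, B6=F, B7=F, B8=E, B9=T, B10=F, B12=F
#7 (a=3, r=2, z=-1) -> B1->F, B2->T, B3->T, B4->T, B6->T, B6->T, B6->T, B6->F, B8->E, B7->F, B9->T, B10->F, B12->F; covered: B1=F, B2=T, B3=T, B4=T, B6=T, B6=F, B7=F, B8=E, B9=T, B10=F, B12=F
union over the pool: B1=F, B2=T, B2=F, B3=T, B3=F, B4=T, B5=T, B6=T, B6=F, B7=F, B8=E, B9=T, B9=F, B10=T, B10=F, B11=T, B11=F, B12=T, B12=F
uncovered (5 of 24): B1=T, B4=F, B5=F, B7=T, B8=S

Answer: 5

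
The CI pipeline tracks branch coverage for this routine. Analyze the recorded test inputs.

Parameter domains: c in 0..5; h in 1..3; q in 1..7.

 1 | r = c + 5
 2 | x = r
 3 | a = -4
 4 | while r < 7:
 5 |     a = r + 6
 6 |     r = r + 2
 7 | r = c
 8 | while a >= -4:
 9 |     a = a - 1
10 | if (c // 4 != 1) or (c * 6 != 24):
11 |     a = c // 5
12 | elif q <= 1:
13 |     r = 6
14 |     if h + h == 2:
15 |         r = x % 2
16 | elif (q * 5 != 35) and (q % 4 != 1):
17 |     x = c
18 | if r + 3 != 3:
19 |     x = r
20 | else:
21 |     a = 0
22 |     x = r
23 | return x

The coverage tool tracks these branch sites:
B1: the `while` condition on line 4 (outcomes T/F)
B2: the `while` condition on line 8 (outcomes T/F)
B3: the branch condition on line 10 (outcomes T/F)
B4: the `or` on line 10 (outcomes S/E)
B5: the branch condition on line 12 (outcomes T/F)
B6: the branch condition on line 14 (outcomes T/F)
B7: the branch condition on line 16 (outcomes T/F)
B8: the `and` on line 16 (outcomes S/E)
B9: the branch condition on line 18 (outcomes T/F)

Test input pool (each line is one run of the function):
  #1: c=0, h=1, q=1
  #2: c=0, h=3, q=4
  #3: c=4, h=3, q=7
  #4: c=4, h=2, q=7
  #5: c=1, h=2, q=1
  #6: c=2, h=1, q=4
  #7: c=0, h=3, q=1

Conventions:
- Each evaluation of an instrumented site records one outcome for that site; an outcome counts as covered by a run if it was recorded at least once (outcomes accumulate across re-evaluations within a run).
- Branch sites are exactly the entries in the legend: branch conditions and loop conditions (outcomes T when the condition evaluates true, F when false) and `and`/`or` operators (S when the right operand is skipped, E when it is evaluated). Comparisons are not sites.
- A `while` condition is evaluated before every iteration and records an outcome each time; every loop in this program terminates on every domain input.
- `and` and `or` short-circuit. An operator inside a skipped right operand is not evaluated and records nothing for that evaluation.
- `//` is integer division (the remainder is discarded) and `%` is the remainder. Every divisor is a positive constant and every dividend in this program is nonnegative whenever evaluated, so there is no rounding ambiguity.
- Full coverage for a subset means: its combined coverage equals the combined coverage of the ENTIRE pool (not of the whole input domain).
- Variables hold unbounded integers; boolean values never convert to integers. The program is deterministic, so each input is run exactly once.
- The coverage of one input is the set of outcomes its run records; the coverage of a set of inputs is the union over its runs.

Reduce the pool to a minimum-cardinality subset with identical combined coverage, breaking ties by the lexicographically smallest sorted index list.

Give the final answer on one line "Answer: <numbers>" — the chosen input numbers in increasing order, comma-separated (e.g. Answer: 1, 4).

test 1 (c=0, h=1, q=1) hits B1=T, B1=F, B2=T, B2=F, B3=T, B4=S, B9=F
test 2 (c=0, h=3, q=4) hits B1=T, B1=F, B2=T, B2=F, B3=T, B4=S, B9=F
test 3 (c=4, h=3, q=7) hits B1=F, B2=T, B2=F, B3=F, B4=E, B5=F, B7=F, B8=S, B9=T
test 4 (c=4, h=2, q=7) hits B1=F, B2=T, B2=F, B3=F, B4=E, B5=F, B7=F, B8=S, B9=T
test 5 (c=1, h=2, q=1) hits B1=T, B1=F, B2=T, B2=F, B3=T, B4=S, B9=T
test 6 (c=2, h=1, q=4) hits B1=F, B2=T, B2=F, B3=T, B4=S, B9=T
test 7 (c=0, h=3, q=1) hits B1=T, B1=F, B2=T, B2=F, B3=T, B4=S, B9=F
the full pool covers 13 outcomes: B1=T, B1=F, B2=T, B2=F, B3=T, B3=F, B4=S, B4=E, B5=F, B7=F, B8=S, B9=T, B9=F
every size-1 subset falls short of the 13 outcomes (best: 9/13)
the canonical winner is {1, 3}: size 2, full 13-outcome coverage, earliest index list among size-2 covers

Answer: 1, 3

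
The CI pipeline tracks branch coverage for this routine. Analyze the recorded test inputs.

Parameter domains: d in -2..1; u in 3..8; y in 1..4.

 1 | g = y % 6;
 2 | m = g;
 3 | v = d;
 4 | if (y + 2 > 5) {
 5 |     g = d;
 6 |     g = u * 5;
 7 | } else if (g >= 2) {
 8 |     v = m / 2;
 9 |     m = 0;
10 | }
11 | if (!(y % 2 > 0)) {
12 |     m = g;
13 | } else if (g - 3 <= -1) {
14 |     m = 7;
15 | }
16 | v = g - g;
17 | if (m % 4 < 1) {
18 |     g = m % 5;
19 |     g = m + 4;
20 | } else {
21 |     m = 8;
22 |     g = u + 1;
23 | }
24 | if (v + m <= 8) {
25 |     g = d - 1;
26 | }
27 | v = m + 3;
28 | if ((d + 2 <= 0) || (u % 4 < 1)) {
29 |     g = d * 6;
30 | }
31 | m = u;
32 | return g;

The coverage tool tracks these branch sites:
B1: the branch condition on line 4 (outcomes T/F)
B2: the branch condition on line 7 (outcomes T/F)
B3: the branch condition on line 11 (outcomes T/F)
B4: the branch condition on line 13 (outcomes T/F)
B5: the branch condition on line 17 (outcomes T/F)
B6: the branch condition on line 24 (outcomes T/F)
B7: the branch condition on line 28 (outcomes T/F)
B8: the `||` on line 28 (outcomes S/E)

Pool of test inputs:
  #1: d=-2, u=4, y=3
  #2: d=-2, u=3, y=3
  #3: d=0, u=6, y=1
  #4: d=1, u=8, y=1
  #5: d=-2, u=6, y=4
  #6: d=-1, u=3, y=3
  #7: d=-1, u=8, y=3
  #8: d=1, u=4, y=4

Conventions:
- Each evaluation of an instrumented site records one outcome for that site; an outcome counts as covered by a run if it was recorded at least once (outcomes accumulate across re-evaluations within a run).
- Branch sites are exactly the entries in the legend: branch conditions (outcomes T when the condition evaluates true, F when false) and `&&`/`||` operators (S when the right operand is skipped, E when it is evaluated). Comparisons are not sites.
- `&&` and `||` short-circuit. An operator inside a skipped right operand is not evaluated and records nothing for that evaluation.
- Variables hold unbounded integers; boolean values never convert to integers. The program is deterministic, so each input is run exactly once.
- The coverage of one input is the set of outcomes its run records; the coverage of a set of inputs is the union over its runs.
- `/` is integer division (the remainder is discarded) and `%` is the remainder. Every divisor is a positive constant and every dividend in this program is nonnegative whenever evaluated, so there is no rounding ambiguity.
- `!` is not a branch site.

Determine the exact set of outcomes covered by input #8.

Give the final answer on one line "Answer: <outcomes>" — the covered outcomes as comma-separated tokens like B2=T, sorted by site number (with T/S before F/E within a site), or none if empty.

Event log for input #8 (d=1, u=4, y=4):
  B1->T, B3->T, B5->T, B6->F, B8->E, B7->T
distinct outcomes covered: B1=T, B3=T, B5=T, B6=F, B7=T, B8=E

Answer: B1=T, B3=T, B5=T, B6=F, B7=T, B8=E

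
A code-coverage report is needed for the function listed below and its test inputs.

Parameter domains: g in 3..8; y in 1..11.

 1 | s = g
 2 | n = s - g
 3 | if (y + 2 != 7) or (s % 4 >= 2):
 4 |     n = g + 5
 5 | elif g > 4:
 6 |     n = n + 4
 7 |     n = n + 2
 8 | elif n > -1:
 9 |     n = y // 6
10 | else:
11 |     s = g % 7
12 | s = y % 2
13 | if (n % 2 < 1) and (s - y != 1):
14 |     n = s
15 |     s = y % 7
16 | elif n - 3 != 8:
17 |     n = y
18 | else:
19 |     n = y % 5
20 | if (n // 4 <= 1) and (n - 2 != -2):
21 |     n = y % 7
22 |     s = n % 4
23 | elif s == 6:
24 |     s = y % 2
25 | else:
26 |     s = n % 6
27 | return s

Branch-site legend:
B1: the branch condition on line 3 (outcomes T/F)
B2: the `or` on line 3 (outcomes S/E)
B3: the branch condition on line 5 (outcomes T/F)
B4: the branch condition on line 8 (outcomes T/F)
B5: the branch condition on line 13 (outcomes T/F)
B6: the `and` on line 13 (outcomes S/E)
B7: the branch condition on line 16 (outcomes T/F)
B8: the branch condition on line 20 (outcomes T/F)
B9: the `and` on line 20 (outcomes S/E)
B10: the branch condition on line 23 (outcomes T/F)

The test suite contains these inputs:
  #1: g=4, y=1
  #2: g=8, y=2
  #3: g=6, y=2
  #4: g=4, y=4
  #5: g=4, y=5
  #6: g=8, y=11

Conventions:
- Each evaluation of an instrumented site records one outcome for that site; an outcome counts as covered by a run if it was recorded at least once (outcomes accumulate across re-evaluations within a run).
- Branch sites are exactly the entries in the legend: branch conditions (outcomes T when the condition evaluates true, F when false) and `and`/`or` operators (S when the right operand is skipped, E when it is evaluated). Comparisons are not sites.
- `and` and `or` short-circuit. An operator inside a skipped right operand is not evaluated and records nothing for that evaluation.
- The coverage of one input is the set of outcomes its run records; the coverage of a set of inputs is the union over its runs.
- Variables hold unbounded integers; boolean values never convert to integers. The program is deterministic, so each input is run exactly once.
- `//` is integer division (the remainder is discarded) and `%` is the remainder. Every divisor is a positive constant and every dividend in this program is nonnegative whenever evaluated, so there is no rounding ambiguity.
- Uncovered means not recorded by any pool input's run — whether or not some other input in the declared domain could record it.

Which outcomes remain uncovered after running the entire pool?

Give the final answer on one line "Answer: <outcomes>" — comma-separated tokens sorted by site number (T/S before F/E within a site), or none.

run #1 (g=4, y=1) runs B2->S, B1->T, B6->S, B5->F, B7->T, B9->E, B8->T; records B1=T, B2=S, B5=F, B6=S, B7=T, B8=T, B9=E
run #2 (g=8, y=2) runs B2->S, B1->T, B6->S, B5->F, B7->T, B9->E, B8->T; records B1=T, B2=S, B5=F, B6=S, B7=T, B8=T, B9=E
run #3 (g=6, y=2) runs B2->S, B1->T, B6->S, B5->F, B7->F, B9->E, B8->T; records B1=T, B2=S, B5=F, B6=S, B7=F, B8=T, B9=E
run #4 (g=4, y=4) runs B2->S, B1->T, B6->S, B5->F, B7->T, B9->E, B8->T; records B1=T, B2=S, B5=F, B6=S, B7=T, B8=T, B9=E
run #5 (g=4, y=5) runs B2->E, B1->F, B3->F, B4->T, B6->E, B5->T, B9->E, B8->T; records B1=F, B2=E, B3=F, B4=T, B5=T, B6=E, B8=T, B9=E
run #6 (g=8, y=11) runs B2->S, B1->T, B6->S, B5->F, B7->T, B9->S, B8->F, B10->F; records B1=T, B2=S, B5=F, B6=S, B7=T, B8=F, B9=S, B10=F
union over the pool: B1=T, B1=F, B2=S, B2=E, B3=F, B4=T, B5=T, B5=F, B6=S, B6=E, B7=T, B7=F, B8=T, B8=F, B9=S, B9=E, B10=F
uncovered (3 of 20): B3=T, B4=F, B10=T

Answer: B3=T, B4=F, B10=T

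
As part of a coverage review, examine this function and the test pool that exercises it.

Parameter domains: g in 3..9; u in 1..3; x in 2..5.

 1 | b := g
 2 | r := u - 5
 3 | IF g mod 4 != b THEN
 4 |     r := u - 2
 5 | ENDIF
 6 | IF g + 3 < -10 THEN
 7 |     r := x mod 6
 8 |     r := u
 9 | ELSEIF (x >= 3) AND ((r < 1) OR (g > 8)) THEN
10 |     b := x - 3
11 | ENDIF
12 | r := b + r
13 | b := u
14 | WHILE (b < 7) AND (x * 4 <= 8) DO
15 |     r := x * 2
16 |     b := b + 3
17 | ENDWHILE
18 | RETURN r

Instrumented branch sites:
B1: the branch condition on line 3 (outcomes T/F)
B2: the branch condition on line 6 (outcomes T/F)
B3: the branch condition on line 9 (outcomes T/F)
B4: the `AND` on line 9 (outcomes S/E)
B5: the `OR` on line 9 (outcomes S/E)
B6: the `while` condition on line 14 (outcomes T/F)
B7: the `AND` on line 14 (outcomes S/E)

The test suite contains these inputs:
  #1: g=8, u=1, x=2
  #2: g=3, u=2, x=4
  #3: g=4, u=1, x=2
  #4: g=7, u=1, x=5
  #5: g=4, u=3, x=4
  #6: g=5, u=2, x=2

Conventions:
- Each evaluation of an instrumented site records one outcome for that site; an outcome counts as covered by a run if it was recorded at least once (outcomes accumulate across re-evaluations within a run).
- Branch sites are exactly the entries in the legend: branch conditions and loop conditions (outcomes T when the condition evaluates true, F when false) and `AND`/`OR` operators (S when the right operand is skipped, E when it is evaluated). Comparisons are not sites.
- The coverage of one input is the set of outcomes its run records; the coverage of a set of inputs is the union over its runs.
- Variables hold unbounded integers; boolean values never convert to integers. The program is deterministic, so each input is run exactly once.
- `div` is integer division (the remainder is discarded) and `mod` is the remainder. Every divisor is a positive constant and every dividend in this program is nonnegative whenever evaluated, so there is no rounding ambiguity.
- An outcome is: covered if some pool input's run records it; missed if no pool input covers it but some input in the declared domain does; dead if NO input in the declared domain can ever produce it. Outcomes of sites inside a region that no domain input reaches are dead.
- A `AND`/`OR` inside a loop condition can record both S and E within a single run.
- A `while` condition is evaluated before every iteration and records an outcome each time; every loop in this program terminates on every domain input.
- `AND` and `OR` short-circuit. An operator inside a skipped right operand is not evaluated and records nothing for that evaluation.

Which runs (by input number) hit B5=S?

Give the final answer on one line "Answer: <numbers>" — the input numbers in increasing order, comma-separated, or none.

input #1 (g=8, u=1, x=2): misses B5=S
input #2 (g=3, u=2, x=4): covers B5=S
input #3 (g=4, u=1, x=2): misses B5=S
input #4 (g=7, u=1, x=5): covers B5=S
input #5 (g=4, u=3, x=4): misses B5=S
input #6 (g=5, u=2, x=2): misses B5=S

Answer: 2, 4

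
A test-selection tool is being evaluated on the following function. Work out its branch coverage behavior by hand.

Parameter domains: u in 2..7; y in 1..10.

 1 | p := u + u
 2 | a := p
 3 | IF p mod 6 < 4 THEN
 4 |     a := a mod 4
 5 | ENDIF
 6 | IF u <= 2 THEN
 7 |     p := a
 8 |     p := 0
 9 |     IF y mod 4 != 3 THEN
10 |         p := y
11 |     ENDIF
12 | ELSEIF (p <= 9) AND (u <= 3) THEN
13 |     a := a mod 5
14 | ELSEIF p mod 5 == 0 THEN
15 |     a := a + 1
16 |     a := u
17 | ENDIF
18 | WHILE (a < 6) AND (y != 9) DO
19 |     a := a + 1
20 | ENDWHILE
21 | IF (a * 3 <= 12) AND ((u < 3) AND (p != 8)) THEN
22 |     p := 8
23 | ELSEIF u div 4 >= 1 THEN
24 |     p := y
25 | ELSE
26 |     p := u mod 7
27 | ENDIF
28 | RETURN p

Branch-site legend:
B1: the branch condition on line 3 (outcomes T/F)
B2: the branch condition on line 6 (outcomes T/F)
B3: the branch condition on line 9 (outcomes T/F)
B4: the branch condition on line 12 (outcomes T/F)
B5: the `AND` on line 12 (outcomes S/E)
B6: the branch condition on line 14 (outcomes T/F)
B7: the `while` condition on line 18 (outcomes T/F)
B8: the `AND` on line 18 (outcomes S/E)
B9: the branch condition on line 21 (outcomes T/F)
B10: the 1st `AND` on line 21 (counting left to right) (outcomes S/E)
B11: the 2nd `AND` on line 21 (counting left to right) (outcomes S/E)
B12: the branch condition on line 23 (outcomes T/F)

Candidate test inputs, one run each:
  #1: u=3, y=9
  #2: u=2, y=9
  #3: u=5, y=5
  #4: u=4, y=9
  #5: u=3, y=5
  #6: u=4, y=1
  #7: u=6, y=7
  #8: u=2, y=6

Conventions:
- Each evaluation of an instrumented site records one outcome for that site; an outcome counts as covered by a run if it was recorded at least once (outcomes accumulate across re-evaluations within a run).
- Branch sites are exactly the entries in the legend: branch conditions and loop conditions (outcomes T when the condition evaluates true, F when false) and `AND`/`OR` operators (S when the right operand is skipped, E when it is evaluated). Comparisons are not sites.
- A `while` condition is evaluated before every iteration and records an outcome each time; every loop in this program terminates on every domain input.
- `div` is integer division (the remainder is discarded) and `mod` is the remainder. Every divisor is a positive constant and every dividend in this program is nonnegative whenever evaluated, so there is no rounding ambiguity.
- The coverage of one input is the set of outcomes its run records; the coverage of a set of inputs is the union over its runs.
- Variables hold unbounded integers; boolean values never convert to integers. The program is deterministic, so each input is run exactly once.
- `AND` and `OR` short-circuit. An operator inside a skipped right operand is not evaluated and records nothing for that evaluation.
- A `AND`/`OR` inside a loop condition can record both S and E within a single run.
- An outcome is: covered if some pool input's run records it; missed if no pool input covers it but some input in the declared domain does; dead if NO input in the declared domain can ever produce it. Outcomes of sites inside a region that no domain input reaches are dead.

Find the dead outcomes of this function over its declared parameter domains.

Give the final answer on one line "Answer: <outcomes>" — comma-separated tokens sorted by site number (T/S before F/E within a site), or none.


checking every outcome against all 60 domain inputs:
  reachable outcomes have witnesses, e.g. B1=T (e.g. u=3, y=1), B1=F (e.g. u=2, y=1), B2=T (e.g. u=2, y=1), B2=F (e.g. u=3, y=1)
Answer: none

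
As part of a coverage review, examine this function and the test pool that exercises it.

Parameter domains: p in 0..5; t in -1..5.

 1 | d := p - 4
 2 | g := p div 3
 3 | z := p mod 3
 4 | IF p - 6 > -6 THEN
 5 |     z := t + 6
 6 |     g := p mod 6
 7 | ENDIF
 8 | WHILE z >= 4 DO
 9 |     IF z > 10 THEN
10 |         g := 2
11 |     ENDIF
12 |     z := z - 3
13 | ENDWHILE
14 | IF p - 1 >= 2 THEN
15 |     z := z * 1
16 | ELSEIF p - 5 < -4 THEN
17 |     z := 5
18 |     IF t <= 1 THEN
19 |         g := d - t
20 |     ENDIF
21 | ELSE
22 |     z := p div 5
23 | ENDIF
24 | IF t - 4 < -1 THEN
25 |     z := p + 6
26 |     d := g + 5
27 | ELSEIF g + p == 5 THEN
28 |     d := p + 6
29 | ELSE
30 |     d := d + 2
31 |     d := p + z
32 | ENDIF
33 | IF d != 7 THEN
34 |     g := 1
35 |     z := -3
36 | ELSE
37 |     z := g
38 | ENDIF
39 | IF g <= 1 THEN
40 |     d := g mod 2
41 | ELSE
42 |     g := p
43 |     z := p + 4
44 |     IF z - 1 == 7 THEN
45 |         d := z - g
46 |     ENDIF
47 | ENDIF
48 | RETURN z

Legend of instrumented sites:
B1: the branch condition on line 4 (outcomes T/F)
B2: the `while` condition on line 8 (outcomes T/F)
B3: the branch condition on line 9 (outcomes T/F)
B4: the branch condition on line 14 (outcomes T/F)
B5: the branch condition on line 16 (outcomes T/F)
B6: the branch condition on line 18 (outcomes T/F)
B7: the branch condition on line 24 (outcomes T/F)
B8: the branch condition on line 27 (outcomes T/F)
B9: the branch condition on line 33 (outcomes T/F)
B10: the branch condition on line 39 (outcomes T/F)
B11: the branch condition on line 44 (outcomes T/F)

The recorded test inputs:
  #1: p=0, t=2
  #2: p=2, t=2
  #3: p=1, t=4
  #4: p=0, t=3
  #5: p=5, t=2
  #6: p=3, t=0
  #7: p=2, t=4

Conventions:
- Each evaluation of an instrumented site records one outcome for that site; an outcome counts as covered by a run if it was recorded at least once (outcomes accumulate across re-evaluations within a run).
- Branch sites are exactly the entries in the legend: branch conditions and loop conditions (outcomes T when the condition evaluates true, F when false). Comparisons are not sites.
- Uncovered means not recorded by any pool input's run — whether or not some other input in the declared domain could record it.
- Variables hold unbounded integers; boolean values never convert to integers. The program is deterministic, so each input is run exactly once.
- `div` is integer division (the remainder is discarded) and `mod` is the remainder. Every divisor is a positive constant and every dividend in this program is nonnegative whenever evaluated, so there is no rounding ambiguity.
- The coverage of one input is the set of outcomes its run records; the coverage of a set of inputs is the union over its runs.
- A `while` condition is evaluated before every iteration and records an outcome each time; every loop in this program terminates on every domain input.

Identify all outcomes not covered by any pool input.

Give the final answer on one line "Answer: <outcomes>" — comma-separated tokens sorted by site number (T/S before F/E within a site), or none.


input #1 (p=0, t=2): events B1->F, B2->F, B4->F, B5->T, B6->F, B7->T, B9->T, B10->T; covers B1=F, B2=F, B4=F, B5=T, B6=F, B7=T, B9=T, B10=T
input #2 (p=2, t=2): events B1->T, B2->T, B3->F, B2->T, B3->F, B2->F, B4->F, B5->F, B7->T, B9->F, B10->F, B11->F; covers B1=T, B2=T, B2=F, B3=F, B4=F, B5=F, B7=T, B9=F, B10=F, B11=F
input #3 (p=1, t=4): events B1->T, B2->T, B3->F, B2->T, B3->F, B2->T, B3->F, B2->F, B4->F, B5->F, B7->F, B8->F, B9->T, B10->T; covers B1=T, B2=T, B2=F, B3=F, B4=F, B5=F, B7=F, B8=F, B9=T, B10=T
input #4 (p=0, t=3): events B1->F, B2->F, B4->F, B5->T, B6->F, B7->F, B8->F, B9->T, B10->T; covers B1=F, B2=F, B4=F, B5=T, B6=F, B7=F, B8=F, B9=T, B10=T
input #5 (p=5, t=2): events B1->T, B2->T, B3->F, B2->T, B3->F, B2->F, B4->T, B7->T, B9->T, B10->T; covers B1=T, B2=T, B2=F, B3=F, B4=T, B7=T, B9=T, B10=T
input #6 (p=3, t=0): events B1->T, B2->T, B3->F, B2->F, B4->T, B7->T, B9->T, B10->T; covers B1=T, B2=T, B2=F, B3=F, B4=T, B7=T, B9=T, B10=T
input #7 (p=2, t=4): events B1->T, B2->T, B3->F, B2->T, B3->F, B2->T, B3->F, B2->F, B4->F, B5->F, B7->F, B8->F, B9->T, B10->T; covers B1=T, B2=T, B2=F, B3=F, B4=F, B5=F, B7=F, B8=F, B9=T, B10=T
union over the pool: B1=T, B1=F, B2=T, B2=F, B3=F, B4=T, B4=F, B5=T, B5=F, B6=F, B7=T, B7=F, B8=F, B9=T, B9=F, B10=T, B10=F, B11=F
uncovered (4 of 22): B3=T, B6=T, B8=T, B11=T
Answer: B3=T, B6=T, B8=T, B11=T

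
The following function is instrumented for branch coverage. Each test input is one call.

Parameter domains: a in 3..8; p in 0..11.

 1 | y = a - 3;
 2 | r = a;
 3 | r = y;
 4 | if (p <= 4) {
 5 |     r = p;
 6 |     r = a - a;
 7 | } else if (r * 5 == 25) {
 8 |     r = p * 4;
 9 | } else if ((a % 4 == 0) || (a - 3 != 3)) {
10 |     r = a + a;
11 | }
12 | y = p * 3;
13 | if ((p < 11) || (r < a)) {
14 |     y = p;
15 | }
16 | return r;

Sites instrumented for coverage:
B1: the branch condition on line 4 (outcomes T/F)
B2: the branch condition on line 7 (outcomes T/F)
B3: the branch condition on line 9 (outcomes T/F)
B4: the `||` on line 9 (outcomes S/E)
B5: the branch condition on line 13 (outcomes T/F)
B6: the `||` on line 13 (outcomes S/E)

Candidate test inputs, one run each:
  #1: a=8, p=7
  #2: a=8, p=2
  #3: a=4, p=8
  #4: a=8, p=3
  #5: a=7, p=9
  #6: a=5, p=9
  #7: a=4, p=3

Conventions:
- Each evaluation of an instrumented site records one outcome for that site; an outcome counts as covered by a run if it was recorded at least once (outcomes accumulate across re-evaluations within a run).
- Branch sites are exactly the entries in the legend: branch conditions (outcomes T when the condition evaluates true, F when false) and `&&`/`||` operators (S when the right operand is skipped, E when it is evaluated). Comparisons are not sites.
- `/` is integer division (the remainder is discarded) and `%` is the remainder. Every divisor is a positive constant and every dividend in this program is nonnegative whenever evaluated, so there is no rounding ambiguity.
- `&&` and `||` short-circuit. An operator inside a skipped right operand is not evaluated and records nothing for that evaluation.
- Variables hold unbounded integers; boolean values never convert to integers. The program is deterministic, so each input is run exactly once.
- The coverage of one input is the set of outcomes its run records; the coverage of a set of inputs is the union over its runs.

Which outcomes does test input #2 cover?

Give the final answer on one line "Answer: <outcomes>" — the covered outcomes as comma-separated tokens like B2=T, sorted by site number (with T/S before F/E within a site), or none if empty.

Event log for input #2 (a=8, p=2):
  B1->T, B6->S, B5->T
distinct outcomes covered: B1=T, B5=T, B6=S

Answer: B1=T, B5=T, B6=S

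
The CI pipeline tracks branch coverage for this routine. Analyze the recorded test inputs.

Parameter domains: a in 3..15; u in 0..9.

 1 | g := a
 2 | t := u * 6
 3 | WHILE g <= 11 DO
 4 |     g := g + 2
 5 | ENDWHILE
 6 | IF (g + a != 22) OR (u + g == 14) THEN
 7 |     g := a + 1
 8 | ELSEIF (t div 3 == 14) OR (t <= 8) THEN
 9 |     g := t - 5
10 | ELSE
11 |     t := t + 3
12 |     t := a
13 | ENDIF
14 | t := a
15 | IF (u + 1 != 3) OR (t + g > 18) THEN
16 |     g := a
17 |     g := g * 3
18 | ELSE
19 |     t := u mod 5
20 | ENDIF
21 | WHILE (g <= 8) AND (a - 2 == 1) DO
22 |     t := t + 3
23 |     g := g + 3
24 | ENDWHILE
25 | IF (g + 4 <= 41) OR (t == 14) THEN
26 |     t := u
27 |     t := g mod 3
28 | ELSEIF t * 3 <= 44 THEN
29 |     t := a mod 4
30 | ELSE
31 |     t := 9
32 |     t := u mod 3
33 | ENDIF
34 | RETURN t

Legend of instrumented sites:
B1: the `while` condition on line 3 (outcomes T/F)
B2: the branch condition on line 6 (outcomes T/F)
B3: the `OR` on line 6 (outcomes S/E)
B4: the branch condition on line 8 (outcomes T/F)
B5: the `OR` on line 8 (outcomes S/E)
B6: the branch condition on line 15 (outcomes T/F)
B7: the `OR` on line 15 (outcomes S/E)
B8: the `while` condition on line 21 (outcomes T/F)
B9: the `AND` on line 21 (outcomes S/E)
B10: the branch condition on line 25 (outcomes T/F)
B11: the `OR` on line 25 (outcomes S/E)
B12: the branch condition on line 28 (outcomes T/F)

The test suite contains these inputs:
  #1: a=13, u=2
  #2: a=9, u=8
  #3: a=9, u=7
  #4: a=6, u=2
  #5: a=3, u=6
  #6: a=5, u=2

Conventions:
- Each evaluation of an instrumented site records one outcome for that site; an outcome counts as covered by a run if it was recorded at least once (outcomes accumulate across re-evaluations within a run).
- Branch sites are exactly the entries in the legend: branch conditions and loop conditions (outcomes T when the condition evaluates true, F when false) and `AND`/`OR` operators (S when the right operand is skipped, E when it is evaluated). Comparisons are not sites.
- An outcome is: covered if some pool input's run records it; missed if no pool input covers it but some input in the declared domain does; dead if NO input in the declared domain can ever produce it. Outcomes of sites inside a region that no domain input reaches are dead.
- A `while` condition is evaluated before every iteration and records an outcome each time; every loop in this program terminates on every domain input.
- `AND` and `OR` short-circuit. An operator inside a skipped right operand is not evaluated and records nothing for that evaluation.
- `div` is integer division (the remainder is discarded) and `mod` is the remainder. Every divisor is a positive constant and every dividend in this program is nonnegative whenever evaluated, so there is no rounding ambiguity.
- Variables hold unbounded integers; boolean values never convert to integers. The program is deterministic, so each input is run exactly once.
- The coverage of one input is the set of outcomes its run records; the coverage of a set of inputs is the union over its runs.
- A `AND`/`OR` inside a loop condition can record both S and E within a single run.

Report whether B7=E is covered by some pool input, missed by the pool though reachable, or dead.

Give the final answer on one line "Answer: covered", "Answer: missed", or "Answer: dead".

B7=E is recorded by pool input(s) 1, 4, 6 -> covered

Answer: covered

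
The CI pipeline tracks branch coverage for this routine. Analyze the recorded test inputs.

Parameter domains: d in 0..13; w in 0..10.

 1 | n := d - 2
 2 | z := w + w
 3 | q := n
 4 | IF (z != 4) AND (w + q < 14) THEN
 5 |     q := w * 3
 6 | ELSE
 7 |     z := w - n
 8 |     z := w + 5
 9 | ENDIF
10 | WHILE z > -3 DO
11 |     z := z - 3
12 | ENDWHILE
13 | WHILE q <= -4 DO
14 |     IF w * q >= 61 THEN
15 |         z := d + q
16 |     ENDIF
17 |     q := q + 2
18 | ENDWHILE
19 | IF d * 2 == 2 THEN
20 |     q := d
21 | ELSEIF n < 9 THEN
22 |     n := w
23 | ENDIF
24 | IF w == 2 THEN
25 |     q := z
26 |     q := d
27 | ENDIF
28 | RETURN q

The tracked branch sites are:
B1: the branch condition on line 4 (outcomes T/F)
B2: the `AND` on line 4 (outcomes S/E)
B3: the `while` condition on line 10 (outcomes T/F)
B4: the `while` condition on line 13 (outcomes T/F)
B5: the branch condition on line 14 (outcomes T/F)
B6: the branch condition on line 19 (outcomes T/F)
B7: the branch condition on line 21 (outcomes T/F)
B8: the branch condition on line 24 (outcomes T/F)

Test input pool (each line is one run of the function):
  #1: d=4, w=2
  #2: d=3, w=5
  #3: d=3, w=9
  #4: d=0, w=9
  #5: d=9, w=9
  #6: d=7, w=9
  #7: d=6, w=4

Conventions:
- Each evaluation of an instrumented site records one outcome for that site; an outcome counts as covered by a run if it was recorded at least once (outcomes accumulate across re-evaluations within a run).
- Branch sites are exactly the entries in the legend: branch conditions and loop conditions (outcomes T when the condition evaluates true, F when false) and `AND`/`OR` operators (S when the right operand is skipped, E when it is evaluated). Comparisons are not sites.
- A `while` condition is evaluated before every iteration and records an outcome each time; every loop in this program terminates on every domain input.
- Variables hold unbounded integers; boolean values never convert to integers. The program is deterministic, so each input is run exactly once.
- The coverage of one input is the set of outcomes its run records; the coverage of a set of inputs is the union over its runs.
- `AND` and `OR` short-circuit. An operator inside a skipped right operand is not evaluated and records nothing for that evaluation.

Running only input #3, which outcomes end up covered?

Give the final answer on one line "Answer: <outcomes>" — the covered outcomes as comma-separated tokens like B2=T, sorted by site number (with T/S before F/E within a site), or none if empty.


Simulating input #3 (d=3, w=9) step by step:
  B2->E, B1->T, B3->T, B3->T, B3->T, B3->T, B3->T, B3->T, B3->T, B3->F
  B4->F, B6->F, B7->T, B8->F
deduplicating events, the covered set is: B1=T, B2=E, B3=T, B3=F, B4=F, B6=F, B7=T, B8=F
Answer: B1=T, B2=E, B3=T, B3=F, B4=F, B6=F, B7=T, B8=F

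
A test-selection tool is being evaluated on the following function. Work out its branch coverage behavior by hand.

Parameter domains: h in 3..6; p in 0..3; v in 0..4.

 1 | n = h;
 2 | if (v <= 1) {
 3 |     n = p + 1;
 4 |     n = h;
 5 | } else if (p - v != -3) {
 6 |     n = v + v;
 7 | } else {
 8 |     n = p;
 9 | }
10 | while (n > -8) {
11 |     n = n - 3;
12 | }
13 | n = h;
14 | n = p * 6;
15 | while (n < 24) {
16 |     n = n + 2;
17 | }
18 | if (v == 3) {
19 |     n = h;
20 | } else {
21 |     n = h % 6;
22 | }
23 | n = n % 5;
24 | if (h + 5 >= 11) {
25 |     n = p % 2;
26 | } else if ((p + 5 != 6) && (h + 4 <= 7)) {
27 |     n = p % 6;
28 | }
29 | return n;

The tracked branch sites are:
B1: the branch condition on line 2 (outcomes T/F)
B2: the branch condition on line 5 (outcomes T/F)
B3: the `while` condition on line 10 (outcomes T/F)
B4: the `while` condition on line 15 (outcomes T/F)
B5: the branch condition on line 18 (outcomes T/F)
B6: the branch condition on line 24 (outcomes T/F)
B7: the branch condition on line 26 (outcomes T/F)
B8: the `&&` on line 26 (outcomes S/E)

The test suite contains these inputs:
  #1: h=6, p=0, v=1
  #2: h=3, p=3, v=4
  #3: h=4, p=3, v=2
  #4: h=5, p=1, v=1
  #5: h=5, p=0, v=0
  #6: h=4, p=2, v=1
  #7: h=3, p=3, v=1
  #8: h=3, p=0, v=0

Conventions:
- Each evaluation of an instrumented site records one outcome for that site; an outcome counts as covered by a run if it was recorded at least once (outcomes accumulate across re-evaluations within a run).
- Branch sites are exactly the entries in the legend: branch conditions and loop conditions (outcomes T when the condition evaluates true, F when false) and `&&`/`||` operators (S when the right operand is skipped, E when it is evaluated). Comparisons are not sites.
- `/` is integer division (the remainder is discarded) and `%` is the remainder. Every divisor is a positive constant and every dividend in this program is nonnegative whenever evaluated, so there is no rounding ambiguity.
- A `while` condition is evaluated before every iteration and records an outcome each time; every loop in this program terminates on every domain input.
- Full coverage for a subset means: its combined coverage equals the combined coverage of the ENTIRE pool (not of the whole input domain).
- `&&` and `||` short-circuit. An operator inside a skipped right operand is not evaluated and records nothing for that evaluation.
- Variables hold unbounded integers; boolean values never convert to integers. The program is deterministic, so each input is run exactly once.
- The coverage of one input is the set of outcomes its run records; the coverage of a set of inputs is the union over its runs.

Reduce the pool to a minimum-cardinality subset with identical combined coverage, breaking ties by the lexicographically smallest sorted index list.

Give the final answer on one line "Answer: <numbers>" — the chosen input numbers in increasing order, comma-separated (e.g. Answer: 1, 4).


input #1, h=6, p=0, v=1: events B1->T, B3->T, B3->T, B3->T, B3->T, B3->T, B3->F, B4->T, B4->T, B4->T, B4->T, B4->T, B4->T, B4->T, ...; outcomes B1=T, B3=T, B3=F, B4=T, B4=F, B5=F, B6=T
input #2, h=3, p=3, v=4: events B1->F, B2->T, B3->T, B3->T, B3->T, B3->T, B3->T, B3->T, B3->F, B4->T, B4->T, B4->T, B4->F, B5->F, ...; outcomes B1=F, B2=T, B3=T, B3=F, B4=T, B4=F, B5=F, B6=F, B7=T, B8=E
input #3, h=4, p=3, v=2: events B1->F, B2->T, B3->T, B3->T, B3->T, B3->T, B3->F, B4->T, B4->T, B4->T, B4->F, B5->F, B6->F, B8->E, ...; outcomes B1=F, B2=T, B3=T, B3=F, B4=T, B4=F, B5=F, B6=F, B7=F, B8=E
input #4, h=5, p=1, v=1: events B1->T, B3->T, B3->T, B3->T, B3->T, B3->T, B3->F, B4->T, B4->T, B4->T, B4->T, B4->T, B4->T, B4->T, ...; outcomes B1=T, B3=T, B3=F, B4=T, B4=F, B5=F, B6=F, B7=F, B8=S
input #5, h=5, p=0, v=0: events B1->T, B3->T, B3->T, B3->T, B3->T, B3->T, B3->F, B4->T, B4->T, B4->T, B4->T, B4->T, B4->T, B4->T, ...; outcomes B1=T, B3=T, B3=F, B4=T, B4=F, B5=F, B6=F, B7=F, B8=E
input #6, h=4, p=2, v=1: events B1->T, B3->T, B3->T, B3->T, B3->T, B3->F, B4->T, B4->T, B4->T, B4->T, B4->T, B4->T, B4->F, B5->F, ...; outcomes B1=T, B3=T, B3=F, B4=T, B4=F, B5=F, B6=F, B7=F, B8=E
input #7, h=3, p=3, v=1: events B1->T, B3->T, B3->T, B3->T, B3->T, B3->F, B4->T, B4->T, B4->T, B4->F, B5->F, B6->F, B8->E, B7->T; outcomes B1=T, B3=T, B3=F, B4=T, B4=F, B5=F, B6=F, B7=T, B8=E
input #8, h=3, p=0, v=0: events B1->T, B3->T, B3->T, B3->T, B3->T, B3->F, B4->T, B4->T, B4->T, B4->T, B4->T, B4->T, B4->T, B4->T, ...; outcomes B1=T, B3=T, B3=F, B4=T, B4=F, B5=F, B6=F, B7=T, B8=E
together the pool reaches 14 outcomes: B1=T, B1=F, B2=T, B3=T, B3=F, B4=T, B4=F, B5=F, B6=T, B6=F, B7=T, B7=F, B8=S, B8=E
checked all size-1 subsets: none covers 14 outcomes (max 10/14)
checked all size-2 subsets: none covers 14 outcomes (max 13/14)
inputs {1, 2, 4} (size 3) cover everything; no size-3 subset with a lexicographically smaller index list covers all 14
Answer: 1, 2, 4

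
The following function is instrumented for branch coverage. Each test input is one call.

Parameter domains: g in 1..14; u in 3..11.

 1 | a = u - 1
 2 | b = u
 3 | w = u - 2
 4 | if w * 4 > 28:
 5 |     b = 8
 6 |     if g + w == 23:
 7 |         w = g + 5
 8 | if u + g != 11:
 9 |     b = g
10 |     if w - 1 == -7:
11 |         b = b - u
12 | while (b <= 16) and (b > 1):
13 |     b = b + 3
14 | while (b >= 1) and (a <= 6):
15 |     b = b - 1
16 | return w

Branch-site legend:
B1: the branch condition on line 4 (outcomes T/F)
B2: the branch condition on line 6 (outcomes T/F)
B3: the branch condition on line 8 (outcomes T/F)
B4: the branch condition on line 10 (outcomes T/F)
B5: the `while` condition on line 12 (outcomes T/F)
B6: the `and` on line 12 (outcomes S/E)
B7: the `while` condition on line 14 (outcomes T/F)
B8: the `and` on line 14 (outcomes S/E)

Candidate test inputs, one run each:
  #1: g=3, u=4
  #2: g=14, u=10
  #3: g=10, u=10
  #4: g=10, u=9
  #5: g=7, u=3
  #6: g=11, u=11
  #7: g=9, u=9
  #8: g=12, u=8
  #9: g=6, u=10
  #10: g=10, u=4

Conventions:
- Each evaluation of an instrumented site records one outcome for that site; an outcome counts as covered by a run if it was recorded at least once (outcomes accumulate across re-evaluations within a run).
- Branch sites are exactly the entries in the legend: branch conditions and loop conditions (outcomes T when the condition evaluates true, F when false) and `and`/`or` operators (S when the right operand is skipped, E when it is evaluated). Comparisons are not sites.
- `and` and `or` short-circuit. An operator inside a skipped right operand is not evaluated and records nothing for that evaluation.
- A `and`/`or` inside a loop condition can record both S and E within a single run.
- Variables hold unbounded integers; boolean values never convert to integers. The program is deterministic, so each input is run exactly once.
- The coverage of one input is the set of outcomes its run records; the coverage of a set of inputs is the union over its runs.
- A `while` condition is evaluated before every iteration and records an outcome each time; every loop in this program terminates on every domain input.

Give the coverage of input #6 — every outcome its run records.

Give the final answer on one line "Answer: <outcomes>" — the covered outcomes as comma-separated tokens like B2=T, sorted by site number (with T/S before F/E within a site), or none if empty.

Event log for input #6 (g=11, u=11):
  B1->T, B2->F, B3->T, B4->F, B6->E, B5->T, B6->E, B5->T, B6->S, B5->F
  B8->E, B7->F
as a set, this run covers: B1=T, B2=F, B3=T, B4=F, B5=T, B5=F, B6=S, B6=E, B7=F, B8=E

Answer: B1=T, B2=F, B3=T, B4=F, B5=T, B5=F, B6=S, B6=E, B7=F, B8=E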